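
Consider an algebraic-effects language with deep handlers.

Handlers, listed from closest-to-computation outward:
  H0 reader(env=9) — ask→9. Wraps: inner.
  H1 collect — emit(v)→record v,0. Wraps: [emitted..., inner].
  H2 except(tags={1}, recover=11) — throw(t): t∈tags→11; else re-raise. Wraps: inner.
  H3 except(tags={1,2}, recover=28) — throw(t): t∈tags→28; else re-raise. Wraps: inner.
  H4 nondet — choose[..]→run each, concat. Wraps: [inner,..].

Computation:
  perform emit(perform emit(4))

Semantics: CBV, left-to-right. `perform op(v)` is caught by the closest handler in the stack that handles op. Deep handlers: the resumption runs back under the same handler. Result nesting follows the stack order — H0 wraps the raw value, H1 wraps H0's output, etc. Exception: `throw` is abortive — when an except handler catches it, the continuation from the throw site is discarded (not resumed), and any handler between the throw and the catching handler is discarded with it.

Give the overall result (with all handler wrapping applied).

Answer: [[4, 0, 0]]

Working:
emit(4) @ H1 ⇒ out+=4
emit(0) @ H1 ⇒ out+=0
H0 returns 0
H1 returns [4, 0, 0]
H2 returns [4, 0, 0]
H3 returns [4, 0, 0]
H4 returns [[4, 0, 0]]
= [[4, 0, 0]]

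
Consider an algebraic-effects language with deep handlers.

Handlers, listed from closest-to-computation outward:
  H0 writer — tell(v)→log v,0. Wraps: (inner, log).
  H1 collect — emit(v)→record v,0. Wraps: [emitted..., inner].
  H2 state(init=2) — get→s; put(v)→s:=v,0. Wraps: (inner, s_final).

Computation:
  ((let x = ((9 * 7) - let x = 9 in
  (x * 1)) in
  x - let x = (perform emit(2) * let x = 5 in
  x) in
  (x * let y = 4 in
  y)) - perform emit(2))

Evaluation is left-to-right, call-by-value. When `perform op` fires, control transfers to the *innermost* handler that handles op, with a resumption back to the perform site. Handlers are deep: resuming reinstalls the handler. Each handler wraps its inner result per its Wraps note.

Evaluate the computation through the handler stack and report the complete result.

Evaluation trace:
emit(2) @ H1 ⇒ out+=2
emit(2) @ H1 ⇒ out+=2
H0 returns (54, ())
H1 returns [2, 2, (54, ())]
H2 returns ([2, 2, (54, ())], 2)
= ([2, 2, (54, ())], 2)

Answer: ([2, 2, (54, ())], 2)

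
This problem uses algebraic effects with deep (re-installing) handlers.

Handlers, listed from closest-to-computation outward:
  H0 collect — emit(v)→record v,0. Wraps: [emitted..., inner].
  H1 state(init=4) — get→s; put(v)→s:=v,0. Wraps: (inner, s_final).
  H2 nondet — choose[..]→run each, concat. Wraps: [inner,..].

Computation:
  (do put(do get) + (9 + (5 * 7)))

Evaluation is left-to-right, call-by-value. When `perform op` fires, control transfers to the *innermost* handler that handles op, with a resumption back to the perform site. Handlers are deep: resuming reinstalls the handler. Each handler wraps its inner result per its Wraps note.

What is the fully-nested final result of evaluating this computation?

Answer: [([44], 4)]

Step-by-step:
get @ H1 ⇒ 4
put(4) @ H1 ⇒ s:=4
H0 returns [44]
H1 returns ([44], 4)
H2 returns [([44], 4)]
= [([44], 4)]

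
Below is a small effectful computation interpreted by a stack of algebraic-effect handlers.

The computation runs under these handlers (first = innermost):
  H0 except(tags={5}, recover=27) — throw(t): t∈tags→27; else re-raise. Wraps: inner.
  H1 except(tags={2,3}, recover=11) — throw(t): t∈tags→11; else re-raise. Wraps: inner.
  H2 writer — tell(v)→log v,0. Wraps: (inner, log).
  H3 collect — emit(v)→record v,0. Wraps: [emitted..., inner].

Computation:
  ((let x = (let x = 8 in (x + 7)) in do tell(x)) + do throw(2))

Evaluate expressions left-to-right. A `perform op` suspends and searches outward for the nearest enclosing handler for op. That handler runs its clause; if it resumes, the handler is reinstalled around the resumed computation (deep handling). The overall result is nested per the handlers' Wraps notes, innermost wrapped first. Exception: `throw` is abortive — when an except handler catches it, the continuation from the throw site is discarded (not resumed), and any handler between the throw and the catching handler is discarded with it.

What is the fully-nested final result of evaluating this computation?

Evaluation trace:
tell(15) @ H2 ⇒ log+=15
throw(2) @ H0 re-raised
throw(2) @ H1 caught ⇒ 11
H2 returns (11, (15))
H3 returns [(11, (15))]
= [(11, (15))]

Answer: [(11, (15))]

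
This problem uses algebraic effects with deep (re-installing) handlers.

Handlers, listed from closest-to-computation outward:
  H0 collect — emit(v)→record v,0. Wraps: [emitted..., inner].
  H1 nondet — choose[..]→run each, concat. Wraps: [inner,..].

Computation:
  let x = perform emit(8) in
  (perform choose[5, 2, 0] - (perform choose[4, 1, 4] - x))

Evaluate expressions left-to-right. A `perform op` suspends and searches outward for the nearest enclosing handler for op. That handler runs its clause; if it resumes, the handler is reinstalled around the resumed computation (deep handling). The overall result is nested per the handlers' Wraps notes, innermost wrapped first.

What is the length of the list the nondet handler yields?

Answer: 9

Step-by-step:
emit(8) @ H0 ⇒ out+=8
choose[5, 2, 0] @ H1
  branch[0] choose=5:
    choose[4, 1, 4] @ H1
      branch[0] choose=4:
        H0 returns [8, 1]
        H1 returns [[8, 1]]
      branch[1] choose=1:
        H0 returns [8, 4]
        H1 returns [[8, 4]]
      branch[2] choose=4:
        H0 returns [8, 1]
        H1 returns [[8, 1]]
  branch[1] choose=2:
    choose[4, 1, 4] @ H1
      branch[0] choose=4:
        H0 returns [8, -2]
        H1 returns [[8, -2]]
      branch[1] choose=1:
        H0 returns [8, 1]
        H1 returns [[8, 1]]
      branch[2] choose=4:
        H0 returns [8, -2]
        H1 returns [[8, -2]]
  branch[2] choose=0:
    choose[4, 1, 4] @ H1
      branch[0] choose=4:
        H0 returns [8, -4]
        H1 returns [[8, -4]]
      branch[1] choose=1:
        H0 returns [8, -1]
        H1 returns [[8, -1]]
      branch[2] choose=4:
        H0 returns [8, -4]
        H1 returns [[8, -4]]
= [[8, 1], [8, 4], [8, 1], [8, -2], [8, 1], [8, -2], [8, -4], [8, -1], [8, -4]]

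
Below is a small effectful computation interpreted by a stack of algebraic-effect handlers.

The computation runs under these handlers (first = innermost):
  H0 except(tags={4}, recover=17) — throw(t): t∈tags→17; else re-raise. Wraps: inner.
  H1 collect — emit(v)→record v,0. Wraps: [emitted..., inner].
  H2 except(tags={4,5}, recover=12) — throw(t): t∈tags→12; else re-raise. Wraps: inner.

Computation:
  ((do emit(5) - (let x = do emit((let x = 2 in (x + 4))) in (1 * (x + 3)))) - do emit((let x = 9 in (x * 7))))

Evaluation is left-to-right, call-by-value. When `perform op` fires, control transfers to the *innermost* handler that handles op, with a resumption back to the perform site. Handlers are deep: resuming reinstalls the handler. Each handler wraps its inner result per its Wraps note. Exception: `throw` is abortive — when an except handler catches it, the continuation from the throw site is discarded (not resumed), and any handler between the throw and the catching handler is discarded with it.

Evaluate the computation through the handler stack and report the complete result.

Answer: [5, 6, 63, -3]

Step-by-step:
emit(5) @ H1 ⇒ out+=5
emit(6) @ H1 ⇒ out+=6
emit(63) @ H1 ⇒ out+=63
H0 returns -3
H1 returns [5, 6, 63, -3]
H2 returns [5, 6, 63, -3]
= [5, 6, 63, -3]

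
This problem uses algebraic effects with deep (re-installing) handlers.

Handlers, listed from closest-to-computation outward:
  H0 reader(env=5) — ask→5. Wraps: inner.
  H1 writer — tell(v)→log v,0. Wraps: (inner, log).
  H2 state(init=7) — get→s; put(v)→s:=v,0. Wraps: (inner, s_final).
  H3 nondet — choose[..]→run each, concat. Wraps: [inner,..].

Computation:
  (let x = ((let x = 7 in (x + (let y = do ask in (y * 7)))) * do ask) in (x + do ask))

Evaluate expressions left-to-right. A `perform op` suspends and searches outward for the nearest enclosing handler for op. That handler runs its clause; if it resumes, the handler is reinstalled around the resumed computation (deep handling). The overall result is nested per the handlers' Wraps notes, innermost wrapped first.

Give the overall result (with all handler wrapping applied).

Working:
ask @ H0 ⇒ 5
ask @ H0 ⇒ 5
ask @ H0 ⇒ 5
H0 returns 215
H1 returns (215, ())
H2 returns ((215, ()), 7)
H3 returns [((215, ()), 7)]
= [((215, ()), 7)]

Answer: [((215, ()), 7)]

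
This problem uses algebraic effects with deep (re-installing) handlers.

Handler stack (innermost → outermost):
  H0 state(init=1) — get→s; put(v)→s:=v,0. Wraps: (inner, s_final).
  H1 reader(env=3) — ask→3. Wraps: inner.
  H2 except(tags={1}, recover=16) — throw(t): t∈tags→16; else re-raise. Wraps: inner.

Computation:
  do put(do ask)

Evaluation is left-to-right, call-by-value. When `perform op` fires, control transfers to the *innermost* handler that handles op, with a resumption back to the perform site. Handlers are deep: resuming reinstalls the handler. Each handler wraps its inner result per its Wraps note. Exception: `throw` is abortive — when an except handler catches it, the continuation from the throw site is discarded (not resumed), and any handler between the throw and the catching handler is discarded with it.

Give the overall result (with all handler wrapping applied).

Answer: (0, 3)

Step-by-step:
ask @ H1 ⇒ 3
put(3) @ H0 ⇒ s:=3
H0 returns (0, 3)
H1 returns (0, 3)
H2 returns (0, 3)
= (0, 3)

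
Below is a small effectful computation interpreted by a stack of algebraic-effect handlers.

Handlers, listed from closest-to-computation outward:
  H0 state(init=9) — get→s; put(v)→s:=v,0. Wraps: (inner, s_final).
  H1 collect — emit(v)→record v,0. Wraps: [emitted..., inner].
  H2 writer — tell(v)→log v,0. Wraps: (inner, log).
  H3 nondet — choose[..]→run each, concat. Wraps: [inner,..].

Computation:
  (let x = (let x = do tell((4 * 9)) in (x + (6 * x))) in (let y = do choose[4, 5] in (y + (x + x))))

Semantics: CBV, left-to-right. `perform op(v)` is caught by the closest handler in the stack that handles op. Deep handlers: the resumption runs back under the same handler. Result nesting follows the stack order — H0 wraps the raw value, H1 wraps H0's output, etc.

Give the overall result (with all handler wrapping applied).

Answer: [([(4, 9)], (36)), ([(5, 9)], (36))]

Working:
tell(36) @ H2 ⇒ log+=36
choose[4, 5] @ H3
  branch[0] choose=4:
    H0 returns (4, 9)
    H1 returns [(4, 9)]
    H2 returns ([(4, 9)], (36))
    H3 returns [([(4, 9)], (36))]
  branch[1] choose=5:
    H0 returns (5, 9)
    H1 returns [(5, 9)]
    H2 returns ([(5, 9)], (36))
    H3 returns [([(5, 9)], (36))]
= [([(4, 9)], (36)), ([(5, 9)], (36))]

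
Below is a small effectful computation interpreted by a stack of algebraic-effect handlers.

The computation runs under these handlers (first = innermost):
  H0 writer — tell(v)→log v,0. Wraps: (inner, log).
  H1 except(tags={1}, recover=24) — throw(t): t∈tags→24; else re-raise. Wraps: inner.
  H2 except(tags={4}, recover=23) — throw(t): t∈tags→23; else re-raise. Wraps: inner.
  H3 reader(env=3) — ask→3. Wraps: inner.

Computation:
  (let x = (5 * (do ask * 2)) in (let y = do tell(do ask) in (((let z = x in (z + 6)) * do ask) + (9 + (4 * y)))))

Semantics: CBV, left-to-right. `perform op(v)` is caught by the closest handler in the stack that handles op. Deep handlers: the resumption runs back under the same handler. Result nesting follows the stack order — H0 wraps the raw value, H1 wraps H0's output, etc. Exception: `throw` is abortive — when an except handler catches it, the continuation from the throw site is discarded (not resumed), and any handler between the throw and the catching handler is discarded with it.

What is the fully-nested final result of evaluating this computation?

Working:
ask @ H3 ⇒ 3
ask @ H3 ⇒ 3
tell(3) @ H0 ⇒ log+=3
ask @ H3 ⇒ 3
H0 returns (117, (3))
H1 returns (117, (3))
H2 returns (117, (3))
H3 returns (117, (3))
= (117, (3))

Answer: (117, (3))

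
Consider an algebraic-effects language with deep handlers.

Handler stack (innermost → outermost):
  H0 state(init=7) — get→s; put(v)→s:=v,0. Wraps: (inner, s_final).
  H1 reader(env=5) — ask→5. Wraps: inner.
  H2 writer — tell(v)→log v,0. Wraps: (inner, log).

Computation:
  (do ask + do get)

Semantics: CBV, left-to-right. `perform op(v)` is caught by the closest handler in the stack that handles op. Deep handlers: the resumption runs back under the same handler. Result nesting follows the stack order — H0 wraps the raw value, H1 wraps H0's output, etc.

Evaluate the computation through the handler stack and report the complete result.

Step-by-step:
ask @ H1 ⇒ 5
get @ H0 ⇒ 7
H0 returns (12, 7)
H1 returns (12, 7)
H2 returns ((12, 7), ())
= ((12, 7), ())

Answer: ((12, 7), ())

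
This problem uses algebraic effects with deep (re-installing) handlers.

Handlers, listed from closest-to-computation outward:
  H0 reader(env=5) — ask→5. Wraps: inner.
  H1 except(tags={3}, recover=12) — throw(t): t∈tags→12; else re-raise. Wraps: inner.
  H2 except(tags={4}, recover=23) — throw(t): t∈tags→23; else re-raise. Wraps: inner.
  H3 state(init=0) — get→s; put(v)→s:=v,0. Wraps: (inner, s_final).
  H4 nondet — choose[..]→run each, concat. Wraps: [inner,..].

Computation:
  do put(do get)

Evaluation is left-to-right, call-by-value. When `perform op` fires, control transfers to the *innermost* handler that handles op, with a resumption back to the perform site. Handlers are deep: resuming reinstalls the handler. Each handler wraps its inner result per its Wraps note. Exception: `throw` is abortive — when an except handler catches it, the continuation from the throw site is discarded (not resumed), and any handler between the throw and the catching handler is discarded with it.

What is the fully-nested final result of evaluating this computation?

Answer: [(0, 0)]

Evaluation trace:
get @ H3 ⇒ 0
put(0) @ H3 ⇒ s:=0
H0 returns 0
H1 returns 0
H2 returns 0
H3 returns (0, 0)
H4 returns [(0, 0)]
= [(0, 0)]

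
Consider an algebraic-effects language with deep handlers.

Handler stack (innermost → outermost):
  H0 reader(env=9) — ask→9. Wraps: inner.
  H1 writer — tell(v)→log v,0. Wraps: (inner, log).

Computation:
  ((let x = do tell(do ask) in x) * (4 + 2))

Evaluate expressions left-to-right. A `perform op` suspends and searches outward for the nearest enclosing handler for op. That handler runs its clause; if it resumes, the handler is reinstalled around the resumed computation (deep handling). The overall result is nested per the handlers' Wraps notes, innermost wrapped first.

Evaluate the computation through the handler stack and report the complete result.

Working:
ask @ H0 ⇒ 9
tell(9) @ H1 ⇒ log+=9
H0 returns 0
H1 returns (0, (9))
= (0, (9))

Answer: (0, (9))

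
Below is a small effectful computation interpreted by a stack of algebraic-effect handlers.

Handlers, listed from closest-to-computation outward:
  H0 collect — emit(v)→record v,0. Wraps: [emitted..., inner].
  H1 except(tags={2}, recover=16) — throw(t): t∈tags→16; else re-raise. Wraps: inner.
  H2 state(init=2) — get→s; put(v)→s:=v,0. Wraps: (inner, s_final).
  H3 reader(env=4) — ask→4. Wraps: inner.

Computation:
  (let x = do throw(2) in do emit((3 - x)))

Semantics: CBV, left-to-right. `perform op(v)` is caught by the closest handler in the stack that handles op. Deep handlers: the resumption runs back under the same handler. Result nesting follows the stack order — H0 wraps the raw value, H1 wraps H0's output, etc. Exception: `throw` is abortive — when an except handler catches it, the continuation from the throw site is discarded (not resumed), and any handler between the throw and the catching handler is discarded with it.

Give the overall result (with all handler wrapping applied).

Evaluation trace:
throw(2) @ H1 caught ⇒ 16
H2 returns (16, 2)
H3 returns (16, 2)
= (16, 2)

Answer: (16, 2)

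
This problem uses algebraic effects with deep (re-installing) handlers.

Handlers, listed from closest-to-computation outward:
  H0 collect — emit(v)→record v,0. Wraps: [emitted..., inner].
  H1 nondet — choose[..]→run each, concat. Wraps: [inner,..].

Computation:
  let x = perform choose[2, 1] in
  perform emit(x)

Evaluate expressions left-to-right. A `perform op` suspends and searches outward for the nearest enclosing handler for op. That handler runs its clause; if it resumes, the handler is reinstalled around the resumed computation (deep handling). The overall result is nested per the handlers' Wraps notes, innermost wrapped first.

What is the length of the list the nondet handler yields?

Step-by-step:
choose[2, 1] @ H1
  branch[0] choose=2:
    emit(2) @ H0 ⇒ out+=2
    H0 returns [2, 0]
    H1 returns [[2, 0]]
  branch[1] choose=1:
    emit(1) @ H0 ⇒ out+=1
    H0 returns [1, 0]
    H1 returns [[1, 0]]
= [[2, 0], [1, 0]]

Answer: 2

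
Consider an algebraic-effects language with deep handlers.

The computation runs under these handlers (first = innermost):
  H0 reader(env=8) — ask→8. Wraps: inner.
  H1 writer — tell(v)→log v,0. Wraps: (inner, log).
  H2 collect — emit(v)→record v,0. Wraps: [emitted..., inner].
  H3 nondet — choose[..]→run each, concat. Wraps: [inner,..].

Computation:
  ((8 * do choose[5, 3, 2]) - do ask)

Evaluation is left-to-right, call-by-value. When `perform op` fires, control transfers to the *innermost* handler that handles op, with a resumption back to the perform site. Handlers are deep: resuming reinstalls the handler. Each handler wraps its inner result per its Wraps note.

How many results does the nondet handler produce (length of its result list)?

Working:
choose[5, 3, 2] @ H3
  branch[0] choose=5:
    ask @ H0 ⇒ 8
    H0 returns 32
    H1 returns (32, ())
    H2 returns [(32, ())]
    H3 returns [[(32, ())]]
  branch[1] choose=3:
    ask @ H0 ⇒ 8
    H0 returns 16
    H1 returns (16, ())
    H2 returns [(16, ())]
    H3 returns [[(16, ())]]
  branch[2] choose=2:
    ask @ H0 ⇒ 8
    H0 returns 8
    H1 returns (8, ())
    H2 returns [(8, ())]
    H3 returns [[(8, ())]]
= [[(32, ())], [(16, ())], [(8, ())]]

Answer: 3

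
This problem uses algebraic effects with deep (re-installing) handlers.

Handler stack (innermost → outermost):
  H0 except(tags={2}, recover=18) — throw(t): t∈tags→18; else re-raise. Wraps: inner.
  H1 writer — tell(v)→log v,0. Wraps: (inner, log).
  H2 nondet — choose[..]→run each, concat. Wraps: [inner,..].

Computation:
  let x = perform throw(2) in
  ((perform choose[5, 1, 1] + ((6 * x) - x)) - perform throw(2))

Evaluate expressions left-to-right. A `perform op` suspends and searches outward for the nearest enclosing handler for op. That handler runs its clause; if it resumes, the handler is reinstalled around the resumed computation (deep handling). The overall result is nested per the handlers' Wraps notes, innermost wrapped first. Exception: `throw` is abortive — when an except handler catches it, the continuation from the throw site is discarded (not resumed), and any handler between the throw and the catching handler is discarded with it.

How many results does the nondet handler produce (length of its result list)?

Answer: 1

Step-by-step:
throw(2) @ H0 caught ⇒ 18
H1 returns (18, ())
H2 returns [(18, ())]
= [(18, ())]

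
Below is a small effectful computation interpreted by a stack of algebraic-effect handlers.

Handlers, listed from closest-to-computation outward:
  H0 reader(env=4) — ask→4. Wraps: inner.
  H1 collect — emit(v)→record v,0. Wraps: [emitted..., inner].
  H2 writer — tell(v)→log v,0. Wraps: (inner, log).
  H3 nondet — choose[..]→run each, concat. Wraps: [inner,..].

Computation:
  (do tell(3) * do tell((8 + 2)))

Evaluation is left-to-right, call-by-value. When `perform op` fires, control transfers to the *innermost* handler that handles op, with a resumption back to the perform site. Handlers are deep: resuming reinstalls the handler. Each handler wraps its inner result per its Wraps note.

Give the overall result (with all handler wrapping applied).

Evaluation trace:
tell(3) @ H2 ⇒ log+=3
tell(10) @ H2 ⇒ log+=10
H0 returns 0
H1 returns [0]
H2 returns ([0], (3, 10))
H3 returns [([0], (3, 10))]
= [([0], (3, 10))]

Answer: [([0], (3, 10))]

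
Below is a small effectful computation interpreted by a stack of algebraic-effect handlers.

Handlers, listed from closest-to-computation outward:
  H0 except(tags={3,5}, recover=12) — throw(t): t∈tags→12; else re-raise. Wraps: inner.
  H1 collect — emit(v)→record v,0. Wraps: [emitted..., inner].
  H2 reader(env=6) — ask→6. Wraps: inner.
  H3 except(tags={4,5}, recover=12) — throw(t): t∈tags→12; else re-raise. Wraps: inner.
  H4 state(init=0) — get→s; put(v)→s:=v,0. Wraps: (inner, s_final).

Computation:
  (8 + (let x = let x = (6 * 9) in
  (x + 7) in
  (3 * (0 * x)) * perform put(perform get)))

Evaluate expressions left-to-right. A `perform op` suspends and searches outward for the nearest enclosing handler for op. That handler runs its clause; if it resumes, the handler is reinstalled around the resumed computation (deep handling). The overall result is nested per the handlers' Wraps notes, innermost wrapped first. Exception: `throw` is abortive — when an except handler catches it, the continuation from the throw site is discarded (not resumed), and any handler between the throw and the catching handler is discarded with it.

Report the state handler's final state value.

Evaluation trace:
get @ H4 ⇒ 0
put(0) @ H4 ⇒ s:=0
H0 returns 8
H1 returns [8]
H2 returns [8]
H3 returns [8]
H4 returns ([8], 0)
= ([8], 0)

Answer: 0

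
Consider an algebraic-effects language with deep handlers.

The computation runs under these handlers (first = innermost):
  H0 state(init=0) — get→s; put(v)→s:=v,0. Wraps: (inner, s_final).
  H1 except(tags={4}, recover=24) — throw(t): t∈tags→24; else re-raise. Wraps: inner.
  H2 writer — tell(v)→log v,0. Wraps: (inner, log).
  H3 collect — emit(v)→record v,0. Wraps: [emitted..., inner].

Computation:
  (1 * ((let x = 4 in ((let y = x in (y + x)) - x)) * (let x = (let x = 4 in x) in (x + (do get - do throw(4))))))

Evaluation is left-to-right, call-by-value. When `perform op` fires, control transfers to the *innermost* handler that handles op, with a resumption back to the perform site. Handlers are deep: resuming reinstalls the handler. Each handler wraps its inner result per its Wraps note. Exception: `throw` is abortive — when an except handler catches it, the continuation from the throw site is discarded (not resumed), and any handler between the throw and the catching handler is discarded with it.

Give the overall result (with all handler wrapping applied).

Step-by-step:
get @ H0 ⇒ 0
throw(4) @ H1 caught ⇒ 24
H2 returns (24, ())
H3 returns [(24, ())]
= [(24, ())]

Answer: [(24, ())]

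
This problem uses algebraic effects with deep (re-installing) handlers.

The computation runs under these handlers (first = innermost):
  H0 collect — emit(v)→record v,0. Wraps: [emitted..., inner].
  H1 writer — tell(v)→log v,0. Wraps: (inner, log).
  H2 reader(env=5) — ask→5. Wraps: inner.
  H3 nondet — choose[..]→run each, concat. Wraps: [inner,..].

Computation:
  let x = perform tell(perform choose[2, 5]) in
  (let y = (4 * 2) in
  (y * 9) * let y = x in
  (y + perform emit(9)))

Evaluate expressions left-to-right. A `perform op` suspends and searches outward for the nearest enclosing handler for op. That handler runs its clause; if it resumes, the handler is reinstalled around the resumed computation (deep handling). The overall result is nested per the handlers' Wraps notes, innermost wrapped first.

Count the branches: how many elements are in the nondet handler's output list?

Step-by-step:
choose[2, 5] @ H3
  branch[0] choose=2:
    tell(2) @ H1 ⇒ log+=2
    emit(9) @ H0 ⇒ out+=9
    H0 returns [9, 0]
    H1 returns ([9, 0], (2))
    H2 returns ([9, 0], (2))
    H3 returns [([9, 0], (2))]
  branch[1] choose=5:
    tell(5) @ H1 ⇒ log+=5
    emit(9) @ H0 ⇒ out+=9
    H0 returns [9, 0]
    H1 returns ([9, 0], (5))
    H2 returns ([9, 0], (5))
    H3 returns [([9, 0], (5))]
= [([9, 0], (2)), ([9, 0], (5))]

Answer: 2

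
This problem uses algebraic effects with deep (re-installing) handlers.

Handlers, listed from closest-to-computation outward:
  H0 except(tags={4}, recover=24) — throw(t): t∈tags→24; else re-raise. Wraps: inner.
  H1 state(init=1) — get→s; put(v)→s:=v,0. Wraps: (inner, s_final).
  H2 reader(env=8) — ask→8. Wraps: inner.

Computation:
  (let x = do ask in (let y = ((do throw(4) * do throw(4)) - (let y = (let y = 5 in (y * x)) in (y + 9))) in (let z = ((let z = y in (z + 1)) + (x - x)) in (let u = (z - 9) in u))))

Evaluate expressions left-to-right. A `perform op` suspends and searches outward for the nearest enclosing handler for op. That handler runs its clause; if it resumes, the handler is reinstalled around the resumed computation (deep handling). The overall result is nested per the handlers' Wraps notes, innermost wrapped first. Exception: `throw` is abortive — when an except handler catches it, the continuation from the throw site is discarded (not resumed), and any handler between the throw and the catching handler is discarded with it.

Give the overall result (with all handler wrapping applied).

Evaluation trace:
ask @ H2 ⇒ 8
throw(4) @ H0 caught ⇒ 24
H1 returns (24, 1)
H2 returns (24, 1)
= (24, 1)

Answer: (24, 1)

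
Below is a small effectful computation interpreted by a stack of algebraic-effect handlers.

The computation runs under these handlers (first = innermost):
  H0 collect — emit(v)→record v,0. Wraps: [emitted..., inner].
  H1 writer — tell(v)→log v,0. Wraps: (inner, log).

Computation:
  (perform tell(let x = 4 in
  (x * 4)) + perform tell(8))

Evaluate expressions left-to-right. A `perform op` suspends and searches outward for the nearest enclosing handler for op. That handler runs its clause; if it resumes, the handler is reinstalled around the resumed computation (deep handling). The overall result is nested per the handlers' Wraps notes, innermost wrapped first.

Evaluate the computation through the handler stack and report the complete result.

Step-by-step:
tell(16) @ H1 ⇒ log+=16
tell(8) @ H1 ⇒ log+=8
H0 returns [0]
H1 returns ([0], (16, 8))
= ([0], (16, 8))

Answer: ([0], (16, 8))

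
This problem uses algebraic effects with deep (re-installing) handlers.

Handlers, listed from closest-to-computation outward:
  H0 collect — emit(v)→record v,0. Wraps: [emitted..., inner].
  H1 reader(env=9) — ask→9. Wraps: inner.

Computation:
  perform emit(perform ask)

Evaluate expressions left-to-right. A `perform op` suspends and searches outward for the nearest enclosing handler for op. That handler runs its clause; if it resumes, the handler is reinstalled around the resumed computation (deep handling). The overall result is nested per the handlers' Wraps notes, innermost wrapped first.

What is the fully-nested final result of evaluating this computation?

Answer: [9, 0]

Working:
ask @ H1 ⇒ 9
emit(9) @ H0 ⇒ out+=9
H0 returns [9, 0]
H1 returns [9, 0]
= [9, 0]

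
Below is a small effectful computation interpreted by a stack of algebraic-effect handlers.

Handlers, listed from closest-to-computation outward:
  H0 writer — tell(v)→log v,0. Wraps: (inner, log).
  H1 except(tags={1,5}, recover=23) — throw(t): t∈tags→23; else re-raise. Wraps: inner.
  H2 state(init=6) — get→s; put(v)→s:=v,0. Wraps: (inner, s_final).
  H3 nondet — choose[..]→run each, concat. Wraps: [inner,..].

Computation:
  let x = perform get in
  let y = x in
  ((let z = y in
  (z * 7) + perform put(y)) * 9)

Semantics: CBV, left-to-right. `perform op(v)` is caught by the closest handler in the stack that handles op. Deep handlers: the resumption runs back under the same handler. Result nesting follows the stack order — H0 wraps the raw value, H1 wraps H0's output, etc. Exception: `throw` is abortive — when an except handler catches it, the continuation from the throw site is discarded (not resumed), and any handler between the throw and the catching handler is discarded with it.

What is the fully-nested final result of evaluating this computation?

Answer: [((378, ()), 6)]

Step-by-step:
get @ H2 ⇒ 6
put(6) @ H2 ⇒ s:=6
H0 returns (378, ())
H1 returns (378, ())
H2 returns ((378, ()), 6)
H3 returns [((378, ()), 6)]
= [((378, ()), 6)]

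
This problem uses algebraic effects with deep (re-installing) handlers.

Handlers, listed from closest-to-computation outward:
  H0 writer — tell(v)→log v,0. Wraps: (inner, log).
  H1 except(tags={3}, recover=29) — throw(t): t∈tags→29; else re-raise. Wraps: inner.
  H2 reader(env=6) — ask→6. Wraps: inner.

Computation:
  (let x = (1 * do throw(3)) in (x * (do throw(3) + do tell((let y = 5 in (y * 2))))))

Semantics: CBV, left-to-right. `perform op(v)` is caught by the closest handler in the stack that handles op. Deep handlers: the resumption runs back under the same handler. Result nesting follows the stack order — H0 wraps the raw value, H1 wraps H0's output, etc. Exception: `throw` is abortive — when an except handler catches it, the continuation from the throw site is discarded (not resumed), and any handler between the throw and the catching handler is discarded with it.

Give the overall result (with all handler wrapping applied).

Evaluation trace:
throw(3) @ H1 caught ⇒ 29
H2 returns 29
= 29

Answer: 29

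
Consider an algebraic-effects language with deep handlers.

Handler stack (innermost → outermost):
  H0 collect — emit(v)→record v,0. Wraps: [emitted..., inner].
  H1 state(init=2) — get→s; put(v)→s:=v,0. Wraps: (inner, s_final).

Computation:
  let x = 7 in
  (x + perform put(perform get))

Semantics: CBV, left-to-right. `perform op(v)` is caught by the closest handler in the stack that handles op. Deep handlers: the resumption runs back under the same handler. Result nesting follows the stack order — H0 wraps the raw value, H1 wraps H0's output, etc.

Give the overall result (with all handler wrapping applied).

Answer: ([7], 2)

Evaluation trace:
get @ H1 ⇒ 2
put(2) @ H1 ⇒ s:=2
H0 returns [7]
H1 returns ([7], 2)
= ([7], 2)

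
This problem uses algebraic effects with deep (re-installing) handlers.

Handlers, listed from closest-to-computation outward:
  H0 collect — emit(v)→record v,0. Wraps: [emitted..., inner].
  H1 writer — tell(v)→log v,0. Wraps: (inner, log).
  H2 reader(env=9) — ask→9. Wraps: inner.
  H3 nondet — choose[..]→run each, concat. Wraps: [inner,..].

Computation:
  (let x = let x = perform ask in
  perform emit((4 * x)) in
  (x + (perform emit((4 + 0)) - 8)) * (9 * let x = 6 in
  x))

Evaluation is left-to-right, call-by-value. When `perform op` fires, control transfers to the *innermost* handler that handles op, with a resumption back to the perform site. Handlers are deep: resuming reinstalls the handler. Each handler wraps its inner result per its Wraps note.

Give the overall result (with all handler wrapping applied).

Answer: [([36, 4, -432], ())]

Evaluation trace:
ask @ H2 ⇒ 9
emit(36) @ H0 ⇒ out+=36
emit(4) @ H0 ⇒ out+=4
H0 returns [36, 4, -432]
H1 returns ([36, 4, -432], ())
H2 returns ([36, 4, -432], ())
H3 returns [([36, 4, -432], ())]
= [([36, 4, -432], ())]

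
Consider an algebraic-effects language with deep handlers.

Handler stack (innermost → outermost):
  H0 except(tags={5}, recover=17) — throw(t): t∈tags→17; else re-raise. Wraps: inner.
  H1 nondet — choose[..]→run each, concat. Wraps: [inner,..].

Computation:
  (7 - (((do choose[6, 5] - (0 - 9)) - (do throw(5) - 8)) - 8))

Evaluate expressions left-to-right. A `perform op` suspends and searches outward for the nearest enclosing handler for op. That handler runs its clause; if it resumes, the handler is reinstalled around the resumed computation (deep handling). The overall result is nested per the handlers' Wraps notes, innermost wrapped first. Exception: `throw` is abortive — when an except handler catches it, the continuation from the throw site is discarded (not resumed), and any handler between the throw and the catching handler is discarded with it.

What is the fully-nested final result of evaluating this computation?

Working:
choose[6, 5] @ H1
  branch[0] choose=6:
    throw(5) @ H0 caught ⇒ 17
    H1 returns [17]
  branch[1] choose=5:
    throw(5) @ H0 caught ⇒ 17
    H1 returns [17]
= [17, 17]

Answer: [17, 17]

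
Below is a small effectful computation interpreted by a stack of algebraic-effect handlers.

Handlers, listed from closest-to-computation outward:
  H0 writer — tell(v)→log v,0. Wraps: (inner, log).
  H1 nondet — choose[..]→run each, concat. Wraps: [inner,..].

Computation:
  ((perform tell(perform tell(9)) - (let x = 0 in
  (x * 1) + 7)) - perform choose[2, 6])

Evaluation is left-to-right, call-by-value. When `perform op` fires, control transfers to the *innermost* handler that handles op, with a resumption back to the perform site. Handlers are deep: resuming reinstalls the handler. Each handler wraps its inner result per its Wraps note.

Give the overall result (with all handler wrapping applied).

Evaluation trace:
tell(9) @ H0 ⇒ log+=9
tell(0) @ H0 ⇒ log+=0
choose[2, 6] @ H1
  branch[0] choose=2:
    H0 returns (-9, (9, 0))
    H1 returns [(-9, (9, 0))]
  branch[1] choose=6:
    H0 returns (-13, (9, 0))
    H1 returns [(-13, (9, 0))]
= [(-9, (9, 0)), (-13, (9, 0))]

Answer: [(-9, (9, 0)), (-13, (9, 0))]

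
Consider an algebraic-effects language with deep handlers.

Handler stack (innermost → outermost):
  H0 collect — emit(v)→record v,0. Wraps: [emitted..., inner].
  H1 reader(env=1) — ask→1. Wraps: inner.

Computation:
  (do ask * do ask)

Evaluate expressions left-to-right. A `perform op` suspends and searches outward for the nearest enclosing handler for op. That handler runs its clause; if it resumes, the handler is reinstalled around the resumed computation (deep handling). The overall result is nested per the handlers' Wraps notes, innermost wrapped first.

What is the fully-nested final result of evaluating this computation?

Answer: [1]

Step-by-step:
ask @ H1 ⇒ 1
ask @ H1 ⇒ 1
H0 returns [1]
H1 returns [1]
= [1]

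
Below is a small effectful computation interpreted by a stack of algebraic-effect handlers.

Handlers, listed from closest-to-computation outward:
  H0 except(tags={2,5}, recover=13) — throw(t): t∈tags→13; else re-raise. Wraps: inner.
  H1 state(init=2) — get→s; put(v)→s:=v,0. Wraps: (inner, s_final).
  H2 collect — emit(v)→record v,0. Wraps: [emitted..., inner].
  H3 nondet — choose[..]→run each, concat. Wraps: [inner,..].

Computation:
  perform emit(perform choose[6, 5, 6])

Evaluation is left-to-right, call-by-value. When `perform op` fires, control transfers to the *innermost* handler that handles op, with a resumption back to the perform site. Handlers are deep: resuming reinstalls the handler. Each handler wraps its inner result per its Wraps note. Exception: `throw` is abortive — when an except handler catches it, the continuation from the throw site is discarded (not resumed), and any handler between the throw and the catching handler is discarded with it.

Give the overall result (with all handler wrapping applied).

Step-by-step:
choose[6, 5, 6] @ H3
  branch[0] choose=6:
    emit(6) @ H2 ⇒ out+=6
    H0 returns 0
    H1 returns (0, 2)
    H2 returns [6, (0, 2)]
    H3 returns [[6, (0, 2)]]
  branch[1] choose=5:
    emit(5) @ H2 ⇒ out+=5
    H0 returns 0
    H1 returns (0, 2)
    H2 returns [5, (0, 2)]
    H3 returns [[5, (0, 2)]]
  branch[2] choose=6:
    emit(6) @ H2 ⇒ out+=6
    H0 returns 0
    H1 returns (0, 2)
    H2 returns [6, (0, 2)]
    H3 returns [[6, (0, 2)]]
= [[6, (0, 2)], [5, (0, 2)], [6, (0, 2)]]

Answer: [[6, (0, 2)], [5, (0, 2)], [6, (0, 2)]]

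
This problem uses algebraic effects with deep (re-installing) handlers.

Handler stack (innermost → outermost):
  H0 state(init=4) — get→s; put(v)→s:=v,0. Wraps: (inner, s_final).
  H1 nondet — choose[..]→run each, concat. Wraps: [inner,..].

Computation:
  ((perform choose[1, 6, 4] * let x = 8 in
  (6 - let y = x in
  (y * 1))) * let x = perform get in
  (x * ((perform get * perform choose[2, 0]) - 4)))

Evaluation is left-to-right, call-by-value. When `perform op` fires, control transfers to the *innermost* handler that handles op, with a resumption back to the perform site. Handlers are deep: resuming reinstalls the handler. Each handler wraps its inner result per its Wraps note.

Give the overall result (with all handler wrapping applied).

Answer: [(-32, 4), (32, 4), (-192, 4), (192, 4), (-128, 4), (128, 4)]

Working:
choose[1, 6, 4] @ H1
  branch[0] choose=1:
    get @ H0 ⇒ 4
    get @ H0 ⇒ 4
    choose[2, 0] @ H1
      branch[0] choose=2:
        H0 returns (-32, 4)
        H1 returns [(-32, 4)]
      branch[1] choose=0:
        H0 returns (32, 4)
        H1 returns [(32, 4)]
  branch[1] choose=6:
    get @ H0 ⇒ 4
    get @ H0 ⇒ 4
    choose[2, 0] @ H1
      branch[0] choose=2:
        H0 returns (-192, 4)
        H1 returns [(-192, 4)]
      branch[1] choose=0:
        H0 returns (192, 4)
        H1 returns [(192, 4)]
  branch[2] choose=4:
    get @ H0 ⇒ 4
    get @ H0 ⇒ 4
    choose[2, 0] @ H1
      branch[0] choose=2:
        H0 returns (-128, 4)
        H1 returns [(-128, 4)]
      branch[1] choose=0:
        H0 returns (128, 4)
        H1 returns [(128, 4)]
= [(-32, 4), (32, 4), (-192, 4), (192, 4), (-128, 4), (128, 4)]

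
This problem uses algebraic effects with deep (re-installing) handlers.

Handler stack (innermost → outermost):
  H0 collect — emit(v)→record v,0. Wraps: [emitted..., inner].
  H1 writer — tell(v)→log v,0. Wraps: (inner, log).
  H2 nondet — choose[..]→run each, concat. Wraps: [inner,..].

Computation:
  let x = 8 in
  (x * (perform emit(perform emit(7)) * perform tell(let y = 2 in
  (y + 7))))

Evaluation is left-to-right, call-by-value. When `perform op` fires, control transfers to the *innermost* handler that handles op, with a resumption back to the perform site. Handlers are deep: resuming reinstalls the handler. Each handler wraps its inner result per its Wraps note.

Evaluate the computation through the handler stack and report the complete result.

Answer: [([7, 0, 0], (9))]

Working:
emit(7) @ H0 ⇒ out+=7
emit(0) @ H0 ⇒ out+=0
tell(9) @ H1 ⇒ log+=9
H0 returns [7, 0, 0]
H1 returns ([7, 0, 0], (9))
H2 returns [([7, 0, 0], (9))]
= [([7, 0, 0], (9))]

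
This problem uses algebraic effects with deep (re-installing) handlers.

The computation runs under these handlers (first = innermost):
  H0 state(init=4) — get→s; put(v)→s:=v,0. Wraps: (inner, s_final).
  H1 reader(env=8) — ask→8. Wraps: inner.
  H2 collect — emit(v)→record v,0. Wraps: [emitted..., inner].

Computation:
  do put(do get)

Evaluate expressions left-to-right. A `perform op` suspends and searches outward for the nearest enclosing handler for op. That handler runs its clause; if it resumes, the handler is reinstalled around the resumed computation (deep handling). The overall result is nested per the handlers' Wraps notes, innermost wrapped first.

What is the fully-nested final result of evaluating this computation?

Step-by-step:
get @ H0 ⇒ 4
put(4) @ H0 ⇒ s:=4
H0 returns (0, 4)
H1 returns (0, 4)
H2 returns [(0, 4)]
= [(0, 4)]

Answer: [(0, 4)]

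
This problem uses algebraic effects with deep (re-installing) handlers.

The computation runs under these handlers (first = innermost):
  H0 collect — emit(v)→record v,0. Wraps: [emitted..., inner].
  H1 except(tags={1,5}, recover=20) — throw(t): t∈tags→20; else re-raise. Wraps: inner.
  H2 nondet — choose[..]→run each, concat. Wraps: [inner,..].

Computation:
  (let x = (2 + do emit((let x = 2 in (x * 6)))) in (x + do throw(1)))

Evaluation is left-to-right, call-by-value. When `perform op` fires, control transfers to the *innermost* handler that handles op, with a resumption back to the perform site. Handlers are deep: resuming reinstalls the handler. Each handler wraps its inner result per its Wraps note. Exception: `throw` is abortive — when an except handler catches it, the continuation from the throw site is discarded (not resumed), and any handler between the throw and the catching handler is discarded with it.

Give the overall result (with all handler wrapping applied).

Answer: [20]

Step-by-step:
emit(12) @ H0 ⇒ out+=12
throw(1) @ H1 caught ⇒ 20
H2 returns [20]
= [20]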